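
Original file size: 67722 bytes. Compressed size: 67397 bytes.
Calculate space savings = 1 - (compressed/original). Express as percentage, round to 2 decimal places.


ratio = compressed/original = 67397/67722 = 0.995201
savings = 1 - ratio = 1 - 0.995201 = 0.004799
as a percentage: 0.004799 * 100 = 0.48%

Space savings = 1 - 67397/67722 = 0.48%


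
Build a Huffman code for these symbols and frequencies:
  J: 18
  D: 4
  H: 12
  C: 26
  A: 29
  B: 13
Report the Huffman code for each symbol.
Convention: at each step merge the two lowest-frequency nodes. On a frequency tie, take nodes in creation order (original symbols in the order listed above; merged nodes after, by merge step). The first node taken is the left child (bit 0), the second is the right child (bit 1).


Huffman tree construction:
Step 1: Merge D(4) + H(12) = 16
Step 2: Merge B(13) + (D+H)(16) = 29
Step 3: Merge J(18) + C(26) = 44
Step 4: Merge A(29) + (B+(D+H))(29) = 58
Step 5: Merge (J+C)(44) + (A+(B+(D+H)))(58) = 102
Read each symbol's code off the tree from the root (left child = 0, right child = 1).

Codes:
  J: 00 (length 2)
  D: 1110 (length 4)
  H: 1111 (length 4)
  C: 01 (length 2)
  A: 10 (length 2)
  B: 110 (length 3)
Average code length: 249/102 = 2.4412 bits/symbol


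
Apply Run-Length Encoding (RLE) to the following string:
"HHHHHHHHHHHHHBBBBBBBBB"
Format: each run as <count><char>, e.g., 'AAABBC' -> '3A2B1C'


Scanning runs left to right:
  i=0: run of 'H' x 13 -> '13H'
  i=13: run of 'B' x 9 -> '9B'

RLE = 13H9B


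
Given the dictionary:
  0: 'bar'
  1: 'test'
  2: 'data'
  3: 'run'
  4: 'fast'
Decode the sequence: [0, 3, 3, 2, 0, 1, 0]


Look up each index in the dictionary:
  0 -> 'bar'
  3 -> 'run'
  3 -> 'run'
  2 -> 'data'
  0 -> 'bar'
  1 -> 'test'
  0 -> 'bar'

Decoded: "bar run run data bar test bar"


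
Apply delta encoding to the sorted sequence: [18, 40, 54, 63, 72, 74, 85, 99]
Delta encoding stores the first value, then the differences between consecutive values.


First value: 18
Deltas:
  40 - 18 = 22
  54 - 40 = 14
  63 - 54 = 9
  72 - 63 = 9
  74 - 72 = 2
  85 - 74 = 11
  99 - 85 = 14


Delta encoded: [18, 22, 14, 9, 9, 2, 11, 14]


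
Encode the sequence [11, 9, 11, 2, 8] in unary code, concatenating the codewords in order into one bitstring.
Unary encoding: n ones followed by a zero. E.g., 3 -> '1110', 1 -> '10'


Encode each number as n ones followed by a terminating 0:
  11 -> 111111111110 (12 bits)
  9 -> 1111111110 (10 bits)
  11 -> 111111111110 (12 bits)
  2 -> 110 (3 bits)
  8 -> 111111110 (9 bits)
Total length = 12 + 10 + 12 + 3 + 9 = 46 bits.

Unary([11, 9, 11, 2, 8]) = 1111111111101111111110111111111110110111111110 (46 bits)


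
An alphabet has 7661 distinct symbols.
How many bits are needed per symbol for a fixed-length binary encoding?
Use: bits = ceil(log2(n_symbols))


log2(7661) = 12.9033
Bracket: 2^12 = 4096 < 7661 <= 2^13 = 8192
So ceil(log2(7661)) = 13

bits = ceil(log2(7661)) = ceil(12.9033) = 13 bits


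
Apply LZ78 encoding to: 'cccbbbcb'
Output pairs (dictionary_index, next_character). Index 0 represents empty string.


LZ78 encoding steps:
Dictionary: {0: ''}
Step 1: w='' (idx 0), next='c' -> output (0, 'c'), add 'c' as idx 1
Step 2: w='c' (idx 1), next='c' -> output (1, 'c'), add 'cc' as idx 2
Step 3: w='' (idx 0), next='b' -> output (0, 'b'), add 'b' as idx 3
Step 4: w='b' (idx 3), next='b' -> output (3, 'b'), add 'bb' as idx 4
Step 5: w='c' (idx 1), next='b' -> output (1, 'b'), add 'cb' as idx 5


Encoded: [(0, 'c'), (1, 'c'), (0, 'b'), (3, 'b'), (1, 'b')]


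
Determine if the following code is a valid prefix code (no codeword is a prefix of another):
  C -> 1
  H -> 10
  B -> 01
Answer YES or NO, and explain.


Checking each pair (does one codeword prefix another?):
  C='1' vs H='10': prefix -- VIOLATION

NO -- this is NOT a valid prefix code. C (1) is a prefix of H (10).


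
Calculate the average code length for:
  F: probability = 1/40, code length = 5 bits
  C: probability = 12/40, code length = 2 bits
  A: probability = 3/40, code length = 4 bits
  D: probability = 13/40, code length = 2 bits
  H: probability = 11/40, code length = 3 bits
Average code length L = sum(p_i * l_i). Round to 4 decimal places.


Weighted contributions p_i * l_i:
  F: (1/40) * 5 = 5/40
  C: (12/40) * 2 = 24/40
  A: (3/40) * 4 = 12/40
  D: (13/40) * 2 = 26/40
  H: (11/40) * 3 = 33/40
Sum = (5 + 24 + 12 + 26 + 33)/40 = 100/40

L = 100/40 = 2.5000 bits/symbol


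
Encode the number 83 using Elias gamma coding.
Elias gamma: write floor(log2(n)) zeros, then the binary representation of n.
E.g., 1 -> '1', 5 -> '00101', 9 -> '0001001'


num_bits = floor(log2(83)) + 1 = 7
leading_zeros = num_bits - 1 = 6
binary(83) = 1010011

Elias gamma(83) = '000000' + '1010011' = 0000001010011 (13 bits)


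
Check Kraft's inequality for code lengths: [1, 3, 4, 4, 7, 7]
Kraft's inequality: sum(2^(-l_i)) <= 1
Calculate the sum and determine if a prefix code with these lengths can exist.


Sum = 2^(-1) + 2^(-3) + 2^(-4) + 2^(-4) + 2^(-7) + 2^(-7)
    = 0.5 + 0.125 + 0.0625 + 0.0625 + 0.0078125 + 0.0078125
    = 98/128 = 0.765625
Since 0.765625 <= 1, Kraft's inequality IS satisfied.
A prefix code with these lengths CAN exist.

Kraft sum = 0.765625. Satisfied.


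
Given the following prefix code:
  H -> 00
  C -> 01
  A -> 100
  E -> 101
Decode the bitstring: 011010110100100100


Decoding step by step:
Bits 01 -> C
Bits 101 -> E
Bits 01 -> C
Bits 101 -> E
Bits 00 -> H
Bits 100 -> A
Bits 100 -> A


Decoded message: CECEHAA


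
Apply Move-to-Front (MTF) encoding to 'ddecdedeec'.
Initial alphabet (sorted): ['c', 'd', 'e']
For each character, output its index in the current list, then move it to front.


MTF encoding:
'd': index 1 in ['c', 'd', 'e'] -> ['d', 'c', 'e']
'd': index 0 in ['d', 'c', 'e'] -> ['d', 'c', 'e']
'e': index 2 in ['d', 'c', 'e'] -> ['e', 'd', 'c']
'c': index 2 in ['e', 'd', 'c'] -> ['c', 'e', 'd']
'd': index 2 in ['c', 'e', 'd'] -> ['d', 'c', 'e']
'e': index 2 in ['d', 'c', 'e'] -> ['e', 'd', 'c']
'd': index 1 in ['e', 'd', 'c'] -> ['d', 'e', 'c']
'e': index 1 in ['d', 'e', 'c'] -> ['e', 'd', 'c']
'e': index 0 in ['e', 'd', 'c'] -> ['e', 'd', 'c']
'c': index 2 in ['e', 'd', 'c'] -> ['c', 'e', 'd']


Output: [1, 0, 2, 2, 2, 2, 1, 1, 0, 2]


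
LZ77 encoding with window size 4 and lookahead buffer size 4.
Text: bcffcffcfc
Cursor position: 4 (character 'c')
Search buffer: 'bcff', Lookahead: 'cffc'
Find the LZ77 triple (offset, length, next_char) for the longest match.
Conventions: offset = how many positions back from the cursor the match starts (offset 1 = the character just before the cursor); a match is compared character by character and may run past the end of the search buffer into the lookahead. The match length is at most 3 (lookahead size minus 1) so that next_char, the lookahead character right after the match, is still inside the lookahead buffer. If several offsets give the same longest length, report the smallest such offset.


Try each offset into the search buffer:
  offset=1 (pos 3, char 'f'): match length 0
  offset=2 (pos 2, char 'f'): match length 0
  offset=3 (pos 1, char 'c'): match length 3
  offset=4 (pos 0, char 'b'): match length 0
Longest match has length 3 at offset 3.
next_char = character at position 4 + 3 = 7 -> 'c'

Best match: offset=3, length=3 (matching 'cff' starting at position 1)
LZ77 triple: (3, 3, 'c')


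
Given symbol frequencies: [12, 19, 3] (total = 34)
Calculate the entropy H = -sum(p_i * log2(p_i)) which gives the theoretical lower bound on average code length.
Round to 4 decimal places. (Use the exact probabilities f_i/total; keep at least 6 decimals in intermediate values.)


Per-symbol terms -p_i * log2(p_i) with p_i = f_i/34:
  p = 12/34 = 0.352941: log2(p) = -1.502500, -p*log2(p) = 0.530294
  p = 19/34 = 0.558824: log2(p) = -0.839535, -p*log2(p) = 0.469152
  p = 3/34 = 0.088235: log2(p) = -3.502500, -p*log2(p) = 0.309044
H = 0.530294 + 0.469152 + 0.309044 = 1.308490

H = 1.3085 bits/symbol


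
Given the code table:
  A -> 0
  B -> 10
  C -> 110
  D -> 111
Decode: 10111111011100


Decoding:
10 -> B
111 -> D
111 -> D
0 -> A
111 -> D
0 -> A
0 -> A


Result: BDDADAA


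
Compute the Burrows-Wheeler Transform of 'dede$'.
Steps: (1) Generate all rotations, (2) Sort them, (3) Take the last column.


Rotations (sorted):
  0: $dede -> last char: e
  1: de$de -> last char: e
  2: dede$ -> last char: $
  3: e$ded -> last char: d
  4: ede$d -> last char: d


BWT = ee$dd


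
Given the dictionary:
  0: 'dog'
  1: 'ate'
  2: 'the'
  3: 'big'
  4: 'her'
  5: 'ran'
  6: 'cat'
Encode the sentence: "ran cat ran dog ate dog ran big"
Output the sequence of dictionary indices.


Look up each word in the dictionary:
  'ran' -> 5
  'cat' -> 6
  'ran' -> 5
  'dog' -> 0
  'ate' -> 1
  'dog' -> 0
  'ran' -> 5
  'big' -> 3

Encoded: [5, 6, 5, 0, 1, 0, 5, 3]


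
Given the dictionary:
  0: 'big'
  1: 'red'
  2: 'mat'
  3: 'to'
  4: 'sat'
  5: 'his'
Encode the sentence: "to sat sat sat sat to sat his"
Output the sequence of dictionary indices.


Look up each word in the dictionary:
  'to' -> 3
  'sat' -> 4
  'sat' -> 4
  'sat' -> 4
  'sat' -> 4
  'to' -> 3
  'sat' -> 4
  'his' -> 5

Encoded: [3, 4, 4, 4, 4, 3, 4, 5]


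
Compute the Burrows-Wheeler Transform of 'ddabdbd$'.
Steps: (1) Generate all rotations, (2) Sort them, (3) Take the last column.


Rotations (sorted):
  0: $ddabdbd -> last char: d
  1: abdbd$dd -> last char: d
  2: bd$ddabd -> last char: d
  3: bdbd$dda -> last char: a
  4: d$ddabdb -> last char: b
  5: dabdbd$d -> last char: d
  6: dbd$ddab -> last char: b
  7: ddabdbd$ -> last char: $


BWT = dddabdb$


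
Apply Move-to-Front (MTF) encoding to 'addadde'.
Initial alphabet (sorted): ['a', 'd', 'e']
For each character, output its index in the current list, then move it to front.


MTF encoding:
'a': index 0 in ['a', 'd', 'e'] -> ['a', 'd', 'e']
'd': index 1 in ['a', 'd', 'e'] -> ['d', 'a', 'e']
'd': index 0 in ['d', 'a', 'e'] -> ['d', 'a', 'e']
'a': index 1 in ['d', 'a', 'e'] -> ['a', 'd', 'e']
'd': index 1 in ['a', 'd', 'e'] -> ['d', 'a', 'e']
'd': index 0 in ['d', 'a', 'e'] -> ['d', 'a', 'e']
'e': index 2 in ['d', 'a', 'e'] -> ['e', 'd', 'a']


Output: [0, 1, 0, 1, 1, 0, 2]


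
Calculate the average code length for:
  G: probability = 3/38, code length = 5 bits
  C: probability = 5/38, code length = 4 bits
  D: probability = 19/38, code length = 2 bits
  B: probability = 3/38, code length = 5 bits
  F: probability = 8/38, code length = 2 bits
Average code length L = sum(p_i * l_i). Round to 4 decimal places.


Weighted contributions p_i * l_i:
  G: (3/38) * 5 = 15/38
  C: (5/38) * 4 = 20/38
  D: (19/38) * 2 = 38/38
  B: (3/38) * 5 = 15/38
  F: (8/38) * 2 = 16/38
Sum = (15 + 20 + 38 + 15 + 16)/38 = 104/38

L = 104/38 = 2.7368 bits/symbol


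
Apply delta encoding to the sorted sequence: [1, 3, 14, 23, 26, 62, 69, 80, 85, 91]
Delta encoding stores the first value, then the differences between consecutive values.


First value: 1
Deltas:
  3 - 1 = 2
  14 - 3 = 11
  23 - 14 = 9
  26 - 23 = 3
  62 - 26 = 36
  69 - 62 = 7
  80 - 69 = 11
  85 - 80 = 5
  91 - 85 = 6


Delta encoded: [1, 2, 11, 9, 3, 36, 7, 11, 5, 6]


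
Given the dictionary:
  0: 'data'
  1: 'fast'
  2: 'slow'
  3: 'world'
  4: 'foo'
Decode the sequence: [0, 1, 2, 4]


Look up each index in the dictionary:
  0 -> 'data'
  1 -> 'fast'
  2 -> 'slow'
  4 -> 'foo'

Decoded: "data fast slow foo"


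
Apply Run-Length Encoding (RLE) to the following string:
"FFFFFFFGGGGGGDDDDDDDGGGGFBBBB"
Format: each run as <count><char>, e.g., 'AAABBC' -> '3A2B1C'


Scanning runs left to right:
  i=0: run of 'F' x 7 -> '7F'
  i=7: run of 'G' x 6 -> '6G'
  i=13: run of 'D' x 7 -> '7D'
  i=20: run of 'G' x 4 -> '4G'
  i=24: run of 'F' x 1 -> '1F'
  i=25: run of 'B' x 4 -> '4B'

RLE = 7F6G7D4G1F4B


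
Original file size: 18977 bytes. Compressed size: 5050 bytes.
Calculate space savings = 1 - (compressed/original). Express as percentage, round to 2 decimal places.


ratio = compressed/original = 5050/18977 = 0.266112
savings = 1 - ratio = 1 - 0.266112 = 0.733888
as a percentage: 0.733888 * 100 = 73.39%

Space savings = 1 - 5050/18977 = 73.39%


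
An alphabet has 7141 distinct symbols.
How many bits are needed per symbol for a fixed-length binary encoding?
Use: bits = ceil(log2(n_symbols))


log2(7141) = 12.8019
Bracket: 2^12 = 4096 < 7141 <= 2^13 = 8192
So ceil(log2(7141)) = 13

bits = ceil(log2(7141)) = ceil(12.8019) = 13 bits


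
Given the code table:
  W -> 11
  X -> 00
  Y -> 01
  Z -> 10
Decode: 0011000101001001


Decoding:
00 -> X
11 -> W
00 -> X
01 -> Y
01 -> Y
00 -> X
10 -> Z
01 -> Y


Result: XWXYYXZY


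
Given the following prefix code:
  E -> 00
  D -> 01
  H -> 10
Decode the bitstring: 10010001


Decoding step by step:
Bits 10 -> H
Bits 01 -> D
Bits 00 -> E
Bits 01 -> D


Decoded message: HDED


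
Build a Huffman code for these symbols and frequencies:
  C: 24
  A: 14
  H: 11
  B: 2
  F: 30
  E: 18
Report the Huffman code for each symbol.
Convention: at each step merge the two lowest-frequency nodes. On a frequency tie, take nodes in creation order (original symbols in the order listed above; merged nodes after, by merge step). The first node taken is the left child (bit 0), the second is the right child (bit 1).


Huffman tree construction:
Step 1: Merge B(2) + H(11) = 13
Step 2: Merge (B+H)(13) + A(14) = 27
Step 3: Merge E(18) + C(24) = 42
Step 4: Merge ((B+H)+A)(27) + F(30) = 57
Step 5: Merge (E+C)(42) + (((B+H)+A)+F)(57) = 99
Read each symbol's code off the tree from the root (left child = 0, right child = 1).

Codes:
  C: 01 (length 2)
  A: 101 (length 3)
  H: 1001 (length 4)
  B: 1000 (length 4)
  F: 11 (length 2)
  E: 00 (length 2)
Average code length: 238/99 = 2.4040 bits/symbol


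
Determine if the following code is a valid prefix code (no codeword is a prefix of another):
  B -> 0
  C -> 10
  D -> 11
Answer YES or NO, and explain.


Checking each pair (does one codeword prefix another?):
  B='0' vs C='10': no prefix
  B='0' vs D='11': no prefix
  C='10' vs B='0': no prefix
  C='10' vs D='11': no prefix
  D='11' vs B='0': no prefix
  D='11' vs C='10': no prefix
No violation found over all pairs.

YES -- this is a valid prefix code. No codeword is a prefix of any other codeword.


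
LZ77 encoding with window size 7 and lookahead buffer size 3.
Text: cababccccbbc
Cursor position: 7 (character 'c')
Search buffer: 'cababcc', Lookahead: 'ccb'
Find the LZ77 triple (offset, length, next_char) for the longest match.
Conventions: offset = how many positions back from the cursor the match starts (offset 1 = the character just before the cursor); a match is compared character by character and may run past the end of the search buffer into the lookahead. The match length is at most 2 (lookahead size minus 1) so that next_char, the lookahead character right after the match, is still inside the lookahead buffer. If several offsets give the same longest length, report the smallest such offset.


Try each offset into the search buffer:
  offset=1 (pos 6, char 'c'): match length 2
  offset=2 (pos 5, char 'c'): match length 2
  offset=3 (pos 4, char 'b'): match length 0
  offset=4 (pos 3, char 'a'): match length 0
  offset=5 (pos 2, char 'b'): match length 0
  offset=6 (pos 1, char 'a'): match length 0
  offset=7 (pos 0, char 'c'): match length 1
Longest match has length 2, found at offsets 1, 2; take the smallest, offset 1.
next_char = character at position 7 + 2 = 9 -> 'b'

Best match: offset=1, length=2 (matching 'cc' starting at position 6)
LZ77 triple: (1, 2, 'b')


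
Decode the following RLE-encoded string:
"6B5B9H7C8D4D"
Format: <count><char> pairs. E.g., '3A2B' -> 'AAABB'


Expanding each <count><char> pair:
  6B -> 'BBBBBB'
  5B -> 'BBBBB'
  9H -> 'HHHHHHHHH'
  7C -> 'CCCCCCC'
  8D -> 'DDDDDDDD'
  4D -> 'DDDD'

Decoded = BBBBBBBBBBBHHHHHHHHHCCCCCCCDDDDDDDDDDDD


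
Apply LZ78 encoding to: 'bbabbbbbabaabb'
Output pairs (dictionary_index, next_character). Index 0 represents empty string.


LZ78 encoding steps:
Dictionary: {0: ''}
Step 1: w='' (idx 0), next='b' -> output (0, 'b'), add 'b' as idx 1
Step 2: w='b' (idx 1), next='a' -> output (1, 'a'), add 'ba' as idx 2
Step 3: w='b' (idx 1), next='b' -> output (1, 'b'), add 'bb' as idx 3
Step 4: w='bb' (idx 3), next='b' -> output (3, 'b'), add 'bbb' as idx 4
Step 5: w='' (idx 0), next='a' -> output (0, 'a'), add 'a' as idx 5
Step 6: w='ba' (idx 2), next='a' -> output (2, 'a'), add 'baa' as idx 6
Step 7: w='bb' (idx 3), end of input -> output (3, '')


Encoded: [(0, 'b'), (1, 'a'), (1, 'b'), (3, 'b'), (0, 'a'), (2, 'a'), (3, '')]


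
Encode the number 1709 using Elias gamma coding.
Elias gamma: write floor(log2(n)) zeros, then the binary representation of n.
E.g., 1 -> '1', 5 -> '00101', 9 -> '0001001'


num_bits = floor(log2(1709)) + 1 = 11
leading_zeros = num_bits - 1 = 10
binary(1709) = 11010101101

Elias gamma(1709) = '0000000000' + '11010101101' = 000000000011010101101 (21 bits)


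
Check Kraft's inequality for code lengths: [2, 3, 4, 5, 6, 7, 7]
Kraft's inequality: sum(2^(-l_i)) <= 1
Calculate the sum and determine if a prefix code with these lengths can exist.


Sum = 2^(-2) + 2^(-3) + 2^(-4) + 2^(-5) + 2^(-6) + 2^(-7) + 2^(-7)
    = 0.25 + 0.125 + 0.0625 + 0.03125 + 0.015625 + 0.0078125 + 0.0078125
    = 64/128 = 0.5
Since 0.5 <= 1, Kraft's inequality IS satisfied.
A prefix code with these lengths CAN exist.

Kraft sum = 0.5. Satisfied.


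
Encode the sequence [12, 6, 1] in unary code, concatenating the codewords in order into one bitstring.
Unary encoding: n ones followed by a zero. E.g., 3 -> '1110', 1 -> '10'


Encode each number as n ones followed by a terminating 0:
  12 -> 1111111111110 (13 bits)
  6 -> 1111110 (7 bits)
  1 -> 10 (2 bits)
Total length = 13 + 7 + 2 = 22 bits.

Unary([12, 6, 1]) = 1111111111110111111010 (22 bits)


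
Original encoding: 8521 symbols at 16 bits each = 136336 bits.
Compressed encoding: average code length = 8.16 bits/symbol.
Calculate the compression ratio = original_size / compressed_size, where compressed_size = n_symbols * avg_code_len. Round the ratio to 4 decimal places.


original_size = n_symbols * orig_bits = 8521 * 16 = 136336 bits
compressed_size = n_symbols * avg_code_len = 8521 * 8.16 = 69531.36 bits
ratio = original_size / compressed_size = 136336 / 69531.36 = 1.9608

Compression ratio = 1.9608


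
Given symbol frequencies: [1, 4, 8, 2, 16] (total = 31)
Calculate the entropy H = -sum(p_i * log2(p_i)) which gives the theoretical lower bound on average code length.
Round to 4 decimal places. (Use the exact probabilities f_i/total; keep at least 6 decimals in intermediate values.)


Per-symbol terms -p_i * log2(p_i) with p_i = f_i/31:
  p = 1/31 = 0.032258: log2(p) = -4.954196, -p*log2(p) = 0.159813
  p = 4/31 = 0.129032: log2(p) = -2.954196, -p*log2(p) = 0.381187
  p = 8/31 = 0.258065: log2(p) = -1.954196, -p*log2(p) = 0.504309
  p = 2/31 = 0.064516: log2(p) = -3.954196, -p*log2(p) = 0.255109
  p = 16/31 = 0.516129: log2(p) = -0.954196, -p*log2(p) = 0.492488
H = 0.159813 + 0.381187 + 0.504309 + 0.255109 + 0.492488 = 1.792906

H = 1.7929 bits/symbol


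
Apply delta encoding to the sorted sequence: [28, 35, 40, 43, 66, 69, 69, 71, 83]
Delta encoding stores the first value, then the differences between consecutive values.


First value: 28
Deltas:
  35 - 28 = 7
  40 - 35 = 5
  43 - 40 = 3
  66 - 43 = 23
  69 - 66 = 3
  69 - 69 = 0
  71 - 69 = 2
  83 - 71 = 12


Delta encoded: [28, 7, 5, 3, 23, 3, 0, 2, 12]


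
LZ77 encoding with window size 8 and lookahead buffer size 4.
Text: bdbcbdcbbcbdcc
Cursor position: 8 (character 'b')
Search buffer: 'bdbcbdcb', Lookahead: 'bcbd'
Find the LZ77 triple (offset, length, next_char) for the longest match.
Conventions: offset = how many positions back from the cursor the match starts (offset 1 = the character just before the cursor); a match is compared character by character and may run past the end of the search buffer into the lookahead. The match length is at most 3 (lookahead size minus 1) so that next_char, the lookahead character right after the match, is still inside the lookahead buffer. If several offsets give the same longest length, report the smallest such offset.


Try each offset into the search buffer:
  offset=1 (pos 7, char 'b'): match length 1
  offset=2 (pos 6, char 'c'): match length 0
  offset=3 (pos 5, char 'd'): match length 0
  offset=4 (pos 4, char 'b'): match length 1
  offset=5 (pos 3, char 'c'): match length 0
  offset=6 (pos 2, char 'b'): match length 3
  offset=7 (pos 1, char 'd'): match length 0
  offset=8 (pos 0, char 'b'): match length 1
Longest match has length 3 at offset 6.
next_char = character at position 8 + 3 = 11 -> 'd'

Best match: offset=6, length=3 (matching 'bcb' starting at position 2)
LZ77 triple: (6, 3, 'd')


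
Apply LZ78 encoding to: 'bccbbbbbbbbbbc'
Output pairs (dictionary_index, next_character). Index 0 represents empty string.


LZ78 encoding steps:
Dictionary: {0: ''}
Step 1: w='' (idx 0), next='b' -> output (0, 'b'), add 'b' as idx 1
Step 2: w='' (idx 0), next='c' -> output (0, 'c'), add 'c' as idx 2
Step 3: w='c' (idx 2), next='b' -> output (2, 'b'), add 'cb' as idx 3
Step 4: w='b' (idx 1), next='b' -> output (1, 'b'), add 'bb' as idx 4
Step 5: w='bb' (idx 4), next='b' -> output (4, 'b'), add 'bbb' as idx 5
Step 6: w='bbb' (idx 5), next='b' -> output (5, 'b'), add 'bbbb' as idx 6
Step 7: w='c' (idx 2), end of input -> output (2, '')


Encoded: [(0, 'b'), (0, 'c'), (2, 'b'), (1, 'b'), (4, 'b'), (5, 'b'), (2, '')]


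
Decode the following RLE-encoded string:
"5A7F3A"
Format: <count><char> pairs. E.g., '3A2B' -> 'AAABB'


Expanding each <count><char> pair:
  5A -> 'AAAAA'
  7F -> 'FFFFFFF'
  3A -> 'AAA'

Decoded = AAAAAFFFFFFFAAA


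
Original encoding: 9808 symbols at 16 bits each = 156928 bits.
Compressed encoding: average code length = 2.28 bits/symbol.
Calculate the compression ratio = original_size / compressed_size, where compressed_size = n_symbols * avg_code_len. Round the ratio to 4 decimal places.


original_size = n_symbols * orig_bits = 9808 * 16 = 156928 bits
compressed_size = n_symbols * avg_code_len = 9808 * 2.28 = 22362.24 bits
ratio = original_size / compressed_size = 156928 / 22362.24 = 7.0175

Compression ratio = 7.0175


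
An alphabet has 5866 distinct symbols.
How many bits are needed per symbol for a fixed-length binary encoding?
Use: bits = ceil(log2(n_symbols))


log2(5866) = 12.5182
Bracket: 2^12 = 4096 < 5866 <= 2^13 = 8192
So ceil(log2(5866)) = 13

bits = ceil(log2(5866)) = ceil(12.5182) = 13 bits


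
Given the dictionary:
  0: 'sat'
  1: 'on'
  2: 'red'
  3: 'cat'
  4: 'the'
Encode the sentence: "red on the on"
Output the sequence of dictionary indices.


Look up each word in the dictionary:
  'red' -> 2
  'on' -> 1
  'the' -> 4
  'on' -> 1

Encoded: [2, 1, 4, 1]


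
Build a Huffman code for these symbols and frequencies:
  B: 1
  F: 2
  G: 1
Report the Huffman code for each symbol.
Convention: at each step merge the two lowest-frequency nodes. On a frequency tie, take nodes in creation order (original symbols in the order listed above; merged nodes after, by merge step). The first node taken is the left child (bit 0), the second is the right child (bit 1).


Huffman tree construction:
Step 1: Merge B(1) + G(1) = 2
Step 2: Merge F(2) + (B+G)(2) = 4
Read each symbol's code off the tree from the root (left child = 0, right child = 1).

Codes:
  B: 10 (length 2)
  F: 0 (length 1)
  G: 11 (length 2)
Average code length: 6/4 = 1.5000 bits/symbol


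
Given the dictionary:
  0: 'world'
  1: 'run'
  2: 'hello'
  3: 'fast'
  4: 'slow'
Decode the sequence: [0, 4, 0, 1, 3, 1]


Look up each index in the dictionary:
  0 -> 'world'
  4 -> 'slow'
  0 -> 'world'
  1 -> 'run'
  3 -> 'fast'
  1 -> 'run'

Decoded: "world slow world run fast run"


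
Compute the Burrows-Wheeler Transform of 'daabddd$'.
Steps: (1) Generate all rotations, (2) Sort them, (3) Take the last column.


Rotations (sorted):
  0: $daabddd -> last char: d
  1: aabddd$d -> last char: d
  2: abddd$da -> last char: a
  3: bddd$daa -> last char: a
  4: d$daabdd -> last char: d
  5: daabddd$ -> last char: $
  6: dd$daabd -> last char: d
  7: ddd$daab -> last char: b


BWT = ddaad$db


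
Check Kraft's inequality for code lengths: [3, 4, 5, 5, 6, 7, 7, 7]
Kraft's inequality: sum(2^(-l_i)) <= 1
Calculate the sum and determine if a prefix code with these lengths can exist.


Sum = 2^(-3) + 2^(-4) + 2^(-5) + 2^(-5) + 2^(-6) + 2^(-7) + 2^(-7) + 2^(-7)
    = 0.125 + 0.0625 + 0.03125 + 0.03125 + 0.015625 + 0.0078125 + 0.0078125 + 0.0078125
    = 37/128 = 0.2890625
Since 0.2890625 <= 1, Kraft's inequality IS satisfied.
A prefix code with these lengths CAN exist.

Kraft sum = 0.2890625. Satisfied.


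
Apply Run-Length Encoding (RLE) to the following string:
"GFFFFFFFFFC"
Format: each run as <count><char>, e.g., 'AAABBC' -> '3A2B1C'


Scanning runs left to right:
  i=0: run of 'G' x 1 -> '1G'
  i=1: run of 'F' x 9 -> '9F'
  i=10: run of 'C' x 1 -> '1C'

RLE = 1G9F1C


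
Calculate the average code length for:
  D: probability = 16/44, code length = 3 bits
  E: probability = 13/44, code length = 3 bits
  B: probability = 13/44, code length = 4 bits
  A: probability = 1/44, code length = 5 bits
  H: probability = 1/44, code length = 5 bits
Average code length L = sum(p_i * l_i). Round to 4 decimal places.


Weighted contributions p_i * l_i:
  D: (16/44) * 3 = 48/44
  E: (13/44) * 3 = 39/44
  B: (13/44) * 4 = 52/44
  A: (1/44) * 5 = 5/44
  H: (1/44) * 5 = 5/44
Sum = (48 + 39 + 52 + 5 + 5)/44 = 149/44

L = 149/44 = 3.3864 bits/symbol


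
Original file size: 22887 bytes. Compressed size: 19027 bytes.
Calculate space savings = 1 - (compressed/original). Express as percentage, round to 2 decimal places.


ratio = compressed/original = 19027/22887 = 0.831345
savings = 1 - ratio = 1 - 0.831345 = 0.168655
as a percentage: 0.168655 * 100 = 16.87%

Space savings = 1 - 19027/22887 = 16.87%


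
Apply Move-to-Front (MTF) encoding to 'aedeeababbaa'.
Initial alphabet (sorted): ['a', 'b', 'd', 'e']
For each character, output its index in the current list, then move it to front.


MTF encoding:
'a': index 0 in ['a', 'b', 'd', 'e'] -> ['a', 'b', 'd', 'e']
'e': index 3 in ['a', 'b', 'd', 'e'] -> ['e', 'a', 'b', 'd']
'd': index 3 in ['e', 'a', 'b', 'd'] -> ['d', 'e', 'a', 'b']
'e': index 1 in ['d', 'e', 'a', 'b'] -> ['e', 'd', 'a', 'b']
'e': index 0 in ['e', 'd', 'a', 'b'] -> ['e', 'd', 'a', 'b']
'a': index 2 in ['e', 'd', 'a', 'b'] -> ['a', 'e', 'd', 'b']
'b': index 3 in ['a', 'e', 'd', 'b'] -> ['b', 'a', 'e', 'd']
'a': index 1 in ['b', 'a', 'e', 'd'] -> ['a', 'b', 'e', 'd']
'b': index 1 in ['a', 'b', 'e', 'd'] -> ['b', 'a', 'e', 'd']
'b': index 0 in ['b', 'a', 'e', 'd'] -> ['b', 'a', 'e', 'd']
'a': index 1 in ['b', 'a', 'e', 'd'] -> ['a', 'b', 'e', 'd']
'a': index 0 in ['a', 'b', 'e', 'd'] -> ['a', 'b', 'e', 'd']


Output: [0, 3, 3, 1, 0, 2, 3, 1, 1, 0, 1, 0]


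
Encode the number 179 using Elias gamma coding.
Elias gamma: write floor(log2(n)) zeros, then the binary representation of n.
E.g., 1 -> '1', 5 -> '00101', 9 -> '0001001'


num_bits = floor(log2(179)) + 1 = 8
leading_zeros = num_bits - 1 = 7
binary(179) = 10110011

Elias gamma(179) = '0000000' + '10110011' = 000000010110011 (15 bits)


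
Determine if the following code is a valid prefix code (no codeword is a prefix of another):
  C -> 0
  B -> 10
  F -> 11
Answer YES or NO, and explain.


Checking each pair (does one codeword prefix another?):
  C='0' vs B='10': no prefix
  C='0' vs F='11': no prefix
  B='10' vs C='0': no prefix
  B='10' vs F='11': no prefix
  F='11' vs C='0': no prefix
  F='11' vs B='10': no prefix
No violation found over all pairs.

YES -- this is a valid prefix code. No codeword is a prefix of any other codeword.


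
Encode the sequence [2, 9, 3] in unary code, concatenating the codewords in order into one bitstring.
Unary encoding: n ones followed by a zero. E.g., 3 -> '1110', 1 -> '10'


Encode each number as n ones followed by a terminating 0:
  2 -> 110 (3 bits)
  9 -> 1111111110 (10 bits)
  3 -> 1110 (4 bits)
Total length = 3 + 10 + 4 = 17 bits.

Unary([2, 9, 3]) = 11011111111101110 (17 bits)


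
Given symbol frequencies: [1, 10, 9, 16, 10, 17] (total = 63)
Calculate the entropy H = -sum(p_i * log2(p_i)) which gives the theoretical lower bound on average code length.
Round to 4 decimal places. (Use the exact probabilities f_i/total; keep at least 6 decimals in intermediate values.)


Per-symbol terms -p_i * log2(p_i) with p_i = f_i/63:
  p = 1/63 = 0.015873: log2(p) = -5.977280, -p*log2(p) = 0.094877
  p = 10/63 = 0.158730: log2(p) = -2.655352, -p*log2(p) = 0.421484
  p = 9/63 = 0.142857: log2(p) = -2.807355, -p*log2(p) = 0.401051
  p = 16/63 = 0.253968: log2(p) = -1.977280, -p*log2(p) = 0.502166
  p = 10/63 = 0.158730: log2(p) = -2.655352, -p*log2(p) = 0.421484
  p = 17/63 = 0.269841: log2(p) = -1.889817, -p*log2(p) = 0.509951
H = 0.094877 + 0.421484 + 0.401051 + 0.502166 + 0.421484 + 0.509951 = 2.351013

H = 2.351 bits/symbol


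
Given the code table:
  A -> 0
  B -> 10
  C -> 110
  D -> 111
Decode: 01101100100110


Decoding:
0 -> A
110 -> C
110 -> C
0 -> A
10 -> B
0 -> A
110 -> C


Result: ACCABAC


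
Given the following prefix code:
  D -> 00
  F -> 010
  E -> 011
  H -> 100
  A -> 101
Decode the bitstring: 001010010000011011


Decoding step by step:
Bits 00 -> D
Bits 101 -> A
Bits 00 -> D
Bits 100 -> H
Bits 00 -> D
Bits 011 -> E
Bits 011 -> E


Decoded message: DADHDEE


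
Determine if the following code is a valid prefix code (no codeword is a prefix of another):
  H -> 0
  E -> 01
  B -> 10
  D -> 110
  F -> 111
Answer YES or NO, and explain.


Checking each pair (does one codeword prefix another?):
  H='0' vs E='01': prefix -- VIOLATION

NO -- this is NOT a valid prefix code. H (0) is a prefix of E (01).


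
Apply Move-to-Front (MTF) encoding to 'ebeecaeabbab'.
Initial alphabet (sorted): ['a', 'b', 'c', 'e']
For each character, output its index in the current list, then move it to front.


MTF encoding:
'e': index 3 in ['a', 'b', 'c', 'e'] -> ['e', 'a', 'b', 'c']
'b': index 2 in ['e', 'a', 'b', 'c'] -> ['b', 'e', 'a', 'c']
'e': index 1 in ['b', 'e', 'a', 'c'] -> ['e', 'b', 'a', 'c']
'e': index 0 in ['e', 'b', 'a', 'c'] -> ['e', 'b', 'a', 'c']
'c': index 3 in ['e', 'b', 'a', 'c'] -> ['c', 'e', 'b', 'a']
'a': index 3 in ['c', 'e', 'b', 'a'] -> ['a', 'c', 'e', 'b']
'e': index 2 in ['a', 'c', 'e', 'b'] -> ['e', 'a', 'c', 'b']
'a': index 1 in ['e', 'a', 'c', 'b'] -> ['a', 'e', 'c', 'b']
'b': index 3 in ['a', 'e', 'c', 'b'] -> ['b', 'a', 'e', 'c']
'b': index 0 in ['b', 'a', 'e', 'c'] -> ['b', 'a', 'e', 'c']
'a': index 1 in ['b', 'a', 'e', 'c'] -> ['a', 'b', 'e', 'c']
'b': index 1 in ['a', 'b', 'e', 'c'] -> ['b', 'a', 'e', 'c']


Output: [3, 2, 1, 0, 3, 3, 2, 1, 3, 0, 1, 1]


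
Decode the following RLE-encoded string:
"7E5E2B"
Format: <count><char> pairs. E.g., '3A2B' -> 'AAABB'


Expanding each <count><char> pair:
  7E -> 'EEEEEEE'
  5E -> 'EEEEE'
  2B -> 'BB'

Decoded = EEEEEEEEEEEEBB


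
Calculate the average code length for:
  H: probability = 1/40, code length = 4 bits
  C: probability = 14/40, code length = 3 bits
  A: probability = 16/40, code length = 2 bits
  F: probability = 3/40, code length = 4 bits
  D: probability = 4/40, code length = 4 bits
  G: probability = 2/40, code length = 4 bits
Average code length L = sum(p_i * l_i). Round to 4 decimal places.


Weighted contributions p_i * l_i:
  H: (1/40) * 4 = 4/40
  C: (14/40) * 3 = 42/40
  A: (16/40) * 2 = 32/40
  F: (3/40) * 4 = 12/40
  D: (4/40) * 4 = 16/40
  G: (2/40) * 4 = 8/40
Sum = (4 + 42 + 32 + 12 + 16 + 8)/40 = 114/40

L = 114/40 = 2.8500 bits/symbol


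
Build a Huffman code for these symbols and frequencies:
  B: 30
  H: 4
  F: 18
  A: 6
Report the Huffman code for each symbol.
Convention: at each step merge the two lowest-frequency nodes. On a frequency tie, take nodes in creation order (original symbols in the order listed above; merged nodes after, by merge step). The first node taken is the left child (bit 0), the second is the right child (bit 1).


Huffman tree construction:
Step 1: Merge H(4) + A(6) = 10
Step 2: Merge (H+A)(10) + F(18) = 28
Step 3: Merge ((H+A)+F)(28) + B(30) = 58
Read each symbol's code off the tree from the root (left child = 0, right child = 1).

Codes:
  B: 1 (length 1)
  H: 000 (length 3)
  F: 01 (length 2)
  A: 001 (length 3)
Average code length: 96/58 = 1.6552 bits/symbol


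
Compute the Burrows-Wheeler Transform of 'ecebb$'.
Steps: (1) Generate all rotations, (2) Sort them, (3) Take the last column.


Rotations (sorted):
  0: $ecebb -> last char: b
  1: b$eceb -> last char: b
  2: bb$ece -> last char: e
  3: cebb$e -> last char: e
  4: ebb$ec -> last char: c
  5: ecebb$ -> last char: $


BWT = bbeec$


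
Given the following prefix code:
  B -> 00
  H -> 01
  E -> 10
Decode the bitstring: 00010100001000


Decoding step by step:
Bits 00 -> B
Bits 01 -> H
Bits 01 -> H
Bits 00 -> B
Bits 00 -> B
Bits 10 -> E
Bits 00 -> B


Decoded message: BHHBBEB


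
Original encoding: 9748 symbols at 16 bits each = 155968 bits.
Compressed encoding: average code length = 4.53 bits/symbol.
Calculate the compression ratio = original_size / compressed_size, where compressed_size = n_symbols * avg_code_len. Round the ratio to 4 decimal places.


original_size = n_symbols * orig_bits = 9748 * 16 = 155968 bits
compressed_size = n_symbols * avg_code_len = 9748 * 4.53 = 44158.44 bits
ratio = original_size / compressed_size = 155968 / 44158.44 = 3.532

Compression ratio = 3.532


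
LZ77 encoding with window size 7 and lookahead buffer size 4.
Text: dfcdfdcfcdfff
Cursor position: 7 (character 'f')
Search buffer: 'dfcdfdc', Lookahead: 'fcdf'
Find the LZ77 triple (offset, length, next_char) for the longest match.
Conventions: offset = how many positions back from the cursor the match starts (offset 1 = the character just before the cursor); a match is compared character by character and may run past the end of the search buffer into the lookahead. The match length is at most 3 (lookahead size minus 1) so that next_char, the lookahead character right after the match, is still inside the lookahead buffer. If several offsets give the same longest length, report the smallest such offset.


Try each offset into the search buffer:
  offset=1 (pos 6, char 'c'): match length 0
  offset=2 (pos 5, char 'd'): match length 0
  offset=3 (pos 4, char 'f'): match length 1
  offset=4 (pos 3, char 'd'): match length 0
  offset=5 (pos 2, char 'c'): match length 0
  offset=6 (pos 1, char 'f'): match length 3
  offset=7 (pos 0, char 'd'): match length 0
Longest match has length 3 at offset 6.
next_char = character at position 7 + 3 = 10 -> 'f'

Best match: offset=6, length=3 (matching 'fcd' starting at position 1)
LZ77 triple: (6, 3, 'f')


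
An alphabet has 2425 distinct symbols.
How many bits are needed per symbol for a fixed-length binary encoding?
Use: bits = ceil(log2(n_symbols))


log2(2425) = 11.2438
Bracket: 2^11 = 2048 < 2425 <= 2^12 = 4096
So ceil(log2(2425)) = 12

bits = ceil(log2(2425)) = ceil(11.2438) = 12 bits


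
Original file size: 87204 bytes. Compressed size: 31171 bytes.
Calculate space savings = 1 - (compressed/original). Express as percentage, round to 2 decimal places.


ratio = compressed/original = 31171/87204 = 0.357449
savings = 1 - ratio = 1 - 0.357449 = 0.642551
as a percentage: 0.642551 * 100 = 64.26%

Space savings = 1 - 31171/87204 = 64.26%


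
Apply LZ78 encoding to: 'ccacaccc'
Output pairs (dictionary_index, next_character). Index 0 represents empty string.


LZ78 encoding steps:
Dictionary: {0: ''}
Step 1: w='' (idx 0), next='c' -> output (0, 'c'), add 'c' as idx 1
Step 2: w='c' (idx 1), next='a' -> output (1, 'a'), add 'ca' as idx 2
Step 3: w='ca' (idx 2), next='c' -> output (2, 'c'), add 'cac' as idx 3
Step 4: w='c' (idx 1), next='c' -> output (1, 'c'), add 'cc' as idx 4


Encoded: [(0, 'c'), (1, 'a'), (2, 'c'), (1, 'c')]


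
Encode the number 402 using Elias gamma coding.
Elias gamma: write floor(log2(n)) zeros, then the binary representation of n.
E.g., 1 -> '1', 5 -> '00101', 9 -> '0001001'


num_bits = floor(log2(402)) + 1 = 9
leading_zeros = num_bits - 1 = 8
binary(402) = 110010010

Elias gamma(402) = '00000000' + '110010010' = 00000000110010010 (17 bits)


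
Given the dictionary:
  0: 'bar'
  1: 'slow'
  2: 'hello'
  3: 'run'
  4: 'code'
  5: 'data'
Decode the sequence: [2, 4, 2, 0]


Look up each index in the dictionary:
  2 -> 'hello'
  4 -> 'code'
  2 -> 'hello'
  0 -> 'bar'

Decoded: "hello code hello bar"


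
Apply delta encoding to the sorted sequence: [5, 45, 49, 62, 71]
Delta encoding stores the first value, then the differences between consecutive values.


First value: 5
Deltas:
  45 - 5 = 40
  49 - 45 = 4
  62 - 49 = 13
  71 - 62 = 9


Delta encoded: [5, 40, 4, 13, 9]


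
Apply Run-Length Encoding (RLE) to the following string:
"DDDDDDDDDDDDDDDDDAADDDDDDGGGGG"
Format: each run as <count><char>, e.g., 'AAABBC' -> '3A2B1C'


Scanning runs left to right:
  i=0: run of 'D' x 17 -> '17D'
  i=17: run of 'A' x 2 -> '2A'
  i=19: run of 'D' x 6 -> '6D'
  i=25: run of 'G' x 5 -> '5G'

RLE = 17D2A6D5G


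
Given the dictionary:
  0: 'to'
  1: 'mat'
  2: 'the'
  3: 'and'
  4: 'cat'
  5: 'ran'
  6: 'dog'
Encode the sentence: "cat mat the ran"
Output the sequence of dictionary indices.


Look up each word in the dictionary:
  'cat' -> 4
  'mat' -> 1
  'the' -> 2
  'ran' -> 5

Encoded: [4, 1, 2, 5]


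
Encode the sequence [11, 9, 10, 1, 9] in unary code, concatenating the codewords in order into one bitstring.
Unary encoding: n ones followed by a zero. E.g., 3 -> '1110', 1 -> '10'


Encode each number as n ones followed by a terminating 0:
  11 -> 111111111110 (12 bits)
  9 -> 1111111110 (10 bits)
  10 -> 11111111110 (11 bits)
  1 -> 10 (2 bits)
  9 -> 1111111110 (10 bits)
Total length = 12 + 10 + 11 + 2 + 10 = 45 bits.

Unary([11, 9, 10, 1, 9]) = 111111111110111111111011111111110101111111110 (45 bits)


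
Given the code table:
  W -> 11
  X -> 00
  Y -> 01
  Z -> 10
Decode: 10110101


Decoding:
10 -> Z
11 -> W
01 -> Y
01 -> Y


Result: ZWYY


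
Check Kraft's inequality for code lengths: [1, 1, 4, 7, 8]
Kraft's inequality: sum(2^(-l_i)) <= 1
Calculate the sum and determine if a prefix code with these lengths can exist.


Sum = 2^(-1) + 2^(-1) + 2^(-4) + 2^(-7) + 2^(-8)
    = 0.5 + 0.5 + 0.0625 + 0.0078125 + 0.00390625
    = 275/256 = 1.07421875
Since 1.07421875 > 1, Kraft's inequality is NOT satisfied.
A prefix code with these lengths CANNOT exist.

Kraft sum = 1.07421875. Not satisfied.


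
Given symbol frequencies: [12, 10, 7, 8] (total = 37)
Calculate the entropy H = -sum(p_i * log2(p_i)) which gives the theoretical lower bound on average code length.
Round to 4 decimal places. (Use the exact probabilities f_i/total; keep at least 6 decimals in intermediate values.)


Per-symbol terms -p_i * log2(p_i) with p_i = f_i/37:
  p = 12/37 = 0.324324: log2(p) = -1.624491, -p*log2(p) = 0.526862
  p = 10/37 = 0.270270: log2(p) = -1.887525, -p*log2(p) = 0.510142
  p = 7/37 = 0.189189: log2(p) = -2.402098, -p*log2(p) = 0.454451
  p = 8/37 = 0.216216: log2(p) = -2.209453, -p*log2(p) = 0.477720
H = 0.526862 + 0.510142 + 0.454451 + 0.477720 = 1.969175

H = 1.9692 bits/symbol


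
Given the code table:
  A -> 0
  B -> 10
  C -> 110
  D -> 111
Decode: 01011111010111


Decoding:
0 -> A
10 -> B
111 -> D
110 -> C
10 -> B
111 -> D


Result: ABDCBD


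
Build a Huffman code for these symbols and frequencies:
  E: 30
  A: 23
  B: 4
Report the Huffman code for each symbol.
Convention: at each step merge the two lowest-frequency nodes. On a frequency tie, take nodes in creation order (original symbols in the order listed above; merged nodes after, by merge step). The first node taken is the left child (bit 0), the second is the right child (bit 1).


Huffman tree construction:
Step 1: Merge B(4) + A(23) = 27
Step 2: Merge (B+A)(27) + E(30) = 57
Read each symbol's code off the tree from the root (left child = 0, right child = 1).

Codes:
  E: 1 (length 1)
  A: 01 (length 2)
  B: 00 (length 2)
Average code length: 84/57 = 1.4737 bits/symbol
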